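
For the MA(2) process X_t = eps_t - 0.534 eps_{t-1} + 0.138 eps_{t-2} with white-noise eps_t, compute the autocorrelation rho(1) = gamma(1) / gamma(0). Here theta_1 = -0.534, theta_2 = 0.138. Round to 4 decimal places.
\rho(1) = -0.4660

For an MA(q) process with theta_0 = 1, the autocovariance is
  gamma(k) = sigma^2 * sum_{i=0..q-k} theta_i * theta_{i+k},
and rho(k) = gamma(k) / gamma(0). Sigma^2 cancels.
  numerator   = (1)*(-0.534) + (-0.534)*(0.138) = -0.607692.
  denominator = (1)^2 + (-0.534)^2 + (0.138)^2 = 1.3042.
  rho(1) = -0.607692 / 1.3042 = -0.4660.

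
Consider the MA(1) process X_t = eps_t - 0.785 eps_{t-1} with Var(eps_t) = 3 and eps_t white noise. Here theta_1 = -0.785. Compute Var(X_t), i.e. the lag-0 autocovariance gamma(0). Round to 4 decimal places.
\gamma(0) = 4.8487

For an MA(q) process X_t = eps_t + sum_i theta_i eps_{t-i} with
Var(eps_t) = sigma^2, the variance is
  gamma(0) = sigma^2 * (1 + sum_i theta_i^2).
  sum_i theta_i^2 = (-0.785)^2 = 0.616225.
  gamma(0) = 3 * (1 + 0.616225) = 3 * 1.616225 = 4.848675, which rounds to 4.8487.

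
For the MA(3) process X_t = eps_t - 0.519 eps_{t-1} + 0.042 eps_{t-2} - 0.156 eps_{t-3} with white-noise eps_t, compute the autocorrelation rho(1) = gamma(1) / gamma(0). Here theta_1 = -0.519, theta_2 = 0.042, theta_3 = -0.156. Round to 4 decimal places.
\rho(1) = -0.4225

For an MA(q) process with theta_0 = 1, the autocovariance is
  gamma(k) = sigma^2 * sum_{i=0..q-k} theta_i * theta_{i+k},
and rho(k) = gamma(k) / gamma(0). Sigma^2 cancels.
  numerator   = (1)*(-0.519) + (-0.519)*(0.042) + (0.042)*(-0.156) = -0.54735.
  denominator = (1)^2 + (-0.519)^2 + (0.042)^2 + (-0.156)^2 = 1.295461.
  rho(1) = -0.54735 / 1.295461 = -0.4225.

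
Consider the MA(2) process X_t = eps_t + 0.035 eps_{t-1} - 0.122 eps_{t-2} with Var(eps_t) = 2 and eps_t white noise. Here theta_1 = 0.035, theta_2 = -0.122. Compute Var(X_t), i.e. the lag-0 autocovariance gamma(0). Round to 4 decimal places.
\gamma(0) = 2.0322

For an MA(q) process X_t = eps_t + sum_i theta_i eps_{t-i} with
Var(eps_t) = sigma^2, the variance is
  gamma(0) = sigma^2 * (1 + sum_i theta_i^2).
  sum_i theta_i^2 = (0.035)^2 + (-0.122)^2 = 0.001225 + 0.014884 = 0.016109.
  gamma(0) = 2 * (1 + 0.016109) = 2 * 1.016109 = 2.032218, which rounds to 2.0322.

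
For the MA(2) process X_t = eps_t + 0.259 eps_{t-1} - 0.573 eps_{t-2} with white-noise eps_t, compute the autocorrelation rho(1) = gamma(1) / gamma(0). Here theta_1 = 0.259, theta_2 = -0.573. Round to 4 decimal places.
\rho(1) = 0.0793

For an MA(q) process with theta_0 = 1, the autocovariance is
  gamma(k) = sigma^2 * sum_{i=0..q-k} theta_i * theta_{i+k},
and rho(k) = gamma(k) / gamma(0). Sigma^2 cancels.
  numerator   = (1)*(0.259) + (0.259)*(-0.573) = 0.110593.
  denominator = (1)^2 + (0.259)^2 + (-0.573)^2 = 1.39541.
  rho(1) = 0.110593 / 1.39541 = 0.0793.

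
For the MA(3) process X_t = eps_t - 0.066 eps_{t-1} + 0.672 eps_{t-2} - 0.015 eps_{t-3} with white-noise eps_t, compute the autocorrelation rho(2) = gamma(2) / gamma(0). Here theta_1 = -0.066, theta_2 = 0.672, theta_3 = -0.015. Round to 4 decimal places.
\rho(2) = 0.4622

For an MA(q) process with theta_0 = 1, the autocovariance is
  gamma(k) = sigma^2 * sum_{i=0..q-k} theta_i * theta_{i+k},
and rho(k) = gamma(k) / gamma(0). Sigma^2 cancels.
  numerator   = (1)*(0.672) + (-0.066)*(-0.015) = 0.67299.
  denominator = (1)^2 + (-0.066)^2 + (0.672)^2 + (-0.015)^2 = 1.456165.
  rho(2) = 0.67299 / 1.456165 = 0.4622.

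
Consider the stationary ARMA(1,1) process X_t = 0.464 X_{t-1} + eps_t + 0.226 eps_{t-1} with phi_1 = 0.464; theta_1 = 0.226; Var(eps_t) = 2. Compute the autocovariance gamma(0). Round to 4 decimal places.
\gamma(0) = 3.2135

Multiply the model equation by X_{t-k} and take expectations. With theta_0 = psi_0 = 1 and psi_j the MA(infinity) weights, this gives
  gamma(k) - sum_i phi_i gamma(k-i) = c_k,
  c_k = sigma^2 * sum_{j=k..q} theta_j psi_{j-k}   (c_k = 0 for k > q),
using gamma(-m) = gamma(m).
psi-weights needed (psi_j = theta_j + sum_i phi_i psi_{j-i}):
  psi_1 = theta_1 + phi_1 = 0.226 + (0.464) = 0.69
Right-hand sides:
  c_0 = sigma^2 (1 + theta_1 psi_1) = 2 * (1 + (0.226)(0.69)) = 2 * 1.15594 = 2.31188
  c_1 = sigma^2 theta_1 = 2 * (0.226) = 0.452
  c_2 = 0
Equations for k = 0 and k = 1 (AR order 1):
  gamma(0) = phi_1 gamma(1) + c_0
  gamma(1) = phi_1 gamma(0) + c_1
Substituting the second into the first: gamma(0) (1 - phi_1^2) = c_0 + phi_1 c_1, so
  gamma(0) = (c_0 + phi_1 c_1) / (1 - phi_1^2) = (2.31188 + (0.464)(0.452)) / (1 - (0.464)^2) = 2.521608 / 0.784704 = 3.213451.
Therefore gamma(0) = 3.2135 (to 4 decimal places).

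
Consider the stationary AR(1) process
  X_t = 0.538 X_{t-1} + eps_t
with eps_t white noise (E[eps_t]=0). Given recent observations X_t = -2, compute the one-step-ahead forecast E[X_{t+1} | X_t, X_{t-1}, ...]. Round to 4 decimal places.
E[X_{t+1} \mid \mathcal F_t] = -1.0760

For an AR(p) model X_t = c + sum_i phi_i X_{t-i} + eps_t, the
one-step-ahead conditional mean is
  E[X_{t+1} | X_t, ...] = c + sum_i phi_i X_{t+1-i}.
Substitute known values:
  E[X_{t+1} | ...] = (0.538) * (-2)
                   = -1.0760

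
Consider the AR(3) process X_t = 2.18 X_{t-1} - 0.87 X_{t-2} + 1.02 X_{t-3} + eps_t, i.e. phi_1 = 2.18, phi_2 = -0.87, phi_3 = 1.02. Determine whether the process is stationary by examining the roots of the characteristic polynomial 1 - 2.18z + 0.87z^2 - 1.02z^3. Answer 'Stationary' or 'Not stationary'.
\text{Not stationary}

The AR(p) characteristic polynomial is P(z) = 1 - 2.18z + 0.87z^2 - 1.02z^3.
Stationarity requires all roots to lie outside the unit circle, i.e. |z| > 1 for every root.
Degree 3: look for a simple real root z0 first, then factor out (1 - z/z0) and solve the remaining quadratic.
Testing z0 = 0.5: P(0.5) = 1 + (-2.18)(0.5) + (0.87)(0.5)^2 + (-1.02)(0.5)^3
  = 1 + (-1.09) + (0.2175) + (-0.1275) = 0.  So z_0 = 0.5 is a root, |z_0| = 0.5.
Divide out the factor (1 - 2 z) = (1 - z/z0) (since 1/z0 = 2):
  P(z) = (1 - 2 z)(1 + (-0.18) z + (0.51) z^2)
  [check: z-coef -0.18 - (2) = -2.18; z^2-coef 0.51 - (2)(-0.18) = 0.87; z^3-coef -(2)(0.51) = -1.02.]
Remaining roots from the quadratic factor 1 + (-0.18) z + (0.51) z^2:
  Set 1 + (-0.18) z + (0.51) z^2 = 0, i.e. a z^2 + b z + c = 0 with a = 0.51, b = -0.18, c = 1.
  Discriminant D = b^2 - 4ac = (-0.18)^2 - 4*(0.51)*1 = 0.0324 - (2.04) = -2.0076.
  D < 0, so the roots are the complex-conjugate pair z = (-b +/- i sqrt(-D)) / (2a) = 0.1765 +/- 1.3891i.
  For a conjugate pair |z|^2 = z * conj(z) = (product of roots) = c/a = 1/(0.51) = 1.960784, so |z| = sqrt(1.960784) = 1.4003 for both roots.
Moduli of all roots: 0.5000, 1.4003, 1.4003.
All moduli strictly greater than 1? No.
Verdict: Not stationary.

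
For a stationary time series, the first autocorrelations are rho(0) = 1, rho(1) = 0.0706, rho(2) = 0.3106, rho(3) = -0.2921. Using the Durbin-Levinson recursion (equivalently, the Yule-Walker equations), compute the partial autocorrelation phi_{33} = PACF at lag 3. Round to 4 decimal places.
\phi_{33} = -0.3651

The PACF at lag k is phi_{kk}, the last component of the solution
to the Yule-Walker system G_k phi = r_k where
  (G_k)_{ij} = rho(|i - j|), (r_k)_i = rho(i), i,j = 1..k.
Equivalently, Durbin-Levinson gives phi_{kk} iteratively:
  phi_{11} = rho(1)
  phi_{kk} = [rho(k) - sum_{j=1..k-1} phi_{k-1,j} rho(k-j)]
            / [1 - sum_{j=1..k-1} phi_{k-1,j} rho(j)],
  phi_{k,j} = phi_{k-1,j} - phi_{kk} phi_{k-1,k-j},  j = 1..k-1.
Step k = 1:
  phi_11 = rho(1) = 0.0706.
Step k = 2:
  phi_22 = [rho(2) - phi_11 rho(1)] / [1 - phi_11 rho(1)] = [0.3106 - (0.0706)(0.0706)] / [1 - (0.0706)(0.0706)]
         = 0.30561564 / 0.99501564 = 0.307147.
  Update: phi_21 = phi_11 - phi_22 phi_11 = 0.0706 - (0.307147)(0.0706) = 0.048915.
Step k = 3:
  phi_33 = [rho(3) - phi_21 rho(2) - phi_22 rho(1)] / [1 - phi_21 rho(1) - phi_22 rho(2)]
    numerator   = -0.2921 - (0.048915)(0.3106) - (0.307147)(0.0706) = -0.32897769
    denominator = 1 - (0.048915)(0.0706) - (0.307147)(0.3106) = 0.90114684
  phi_33 = -0.32897769 / 0.90114684 = -0.3651.
Therefore phi_{33} = -0.3651.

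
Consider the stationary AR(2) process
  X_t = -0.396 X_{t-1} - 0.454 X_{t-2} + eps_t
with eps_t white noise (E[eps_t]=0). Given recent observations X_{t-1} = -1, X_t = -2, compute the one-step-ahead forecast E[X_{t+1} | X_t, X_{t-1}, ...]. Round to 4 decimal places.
E[X_{t+1} \mid \mathcal F_t] = 1.2460

For an AR(p) model X_t = c + sum_i phi_i X_{t-i} + eps_t, the
one-step-ahead conditional mean is
  E[X_{t+1} | X_t, ...] = c + sum_i phi_i X_{t+1-i}.
Substitute known values:
  E[X_{t+1} | ...] = (-0.396) * (-2) + (-0.454) * (-1)
                   = 1.2460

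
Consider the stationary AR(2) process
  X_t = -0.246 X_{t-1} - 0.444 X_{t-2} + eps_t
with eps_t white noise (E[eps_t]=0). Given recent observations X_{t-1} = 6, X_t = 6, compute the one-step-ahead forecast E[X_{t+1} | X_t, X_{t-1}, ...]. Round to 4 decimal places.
E[X_{t+1} \mid \mathcal F_t] = -4.1400

For an AR(p) model X_t = c + sum_i phi_i X_{t-i} + eps_t, the
one-step-ahead conditional mean is
  E[X_{t+1} | X_t, ...] = c + sum_i phi_i X_{t+1-i}.
Substitute known values:
  E[X_{t+1} | ...] = (-0.246) * (6) + (-0.444) * (6)
                   = -4.1400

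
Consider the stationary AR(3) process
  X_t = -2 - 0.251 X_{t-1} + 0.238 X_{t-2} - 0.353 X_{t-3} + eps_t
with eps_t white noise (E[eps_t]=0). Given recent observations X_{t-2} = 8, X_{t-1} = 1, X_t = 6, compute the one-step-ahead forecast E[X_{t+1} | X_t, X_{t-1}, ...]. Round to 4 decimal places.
E[X_{t+1} \mid \mathcal F_t] = -6.0920

For an AR(p) model X_t = c + sum_i phi_i X_{t-i} + eps_t, the
one-step-ahead conditional mean is
  E[X_{t+1} | X_t, ...] = c + sum_i phi_i X_{t+1-i}.
Substitute known values:
  E[X_{t+1} | ...] = -2 + (-0.251) * (6) + (0.238) * (1) + (-0.353) * (8)
                   = -6.0920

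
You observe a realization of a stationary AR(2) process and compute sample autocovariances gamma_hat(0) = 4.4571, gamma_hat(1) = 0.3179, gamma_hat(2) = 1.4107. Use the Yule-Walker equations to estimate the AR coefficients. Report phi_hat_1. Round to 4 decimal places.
\hat\phi_{1} = 0.0490

The Yule-Walker equations for an AR(p) process read, in matrix form,
  Gamma_p phi = r_p,   with   (Gamma_p)_{ij} = gamma(|i - j|),
                       (r_p)_i = gamma(i),   i,j = 1..p.
Substitute the sample gammas (Toeplitz matrix and right-hand side of size 2):
  Gamma_p = [[4.4571, 0.3179], [0.3179, 4.4571]]
  r_p     = [0.3179, 1.4107]
Written out:
  4.4571 phi_1 + 0.3179 phi_2 = 0.3179
  0.3179 phi_1 + 4.4571 phi_2 = 1.4107
Solve by Cramer's rule:
  det = gamma(0)^2 - gamma(1)^2 = (4.4571)^2 - (0.3179)^2 = 19.86574041 - 0.10106041 = 19.76468
  phi_hat_1 = [gamma(1) gamma(0) - gamma(1) gamma(2)] / det = [(0.3179)(4.4571) - (0.3179)(1.4107)] / 19.76468 = 0.96845056 / 19.76468 = 0.049
  phi_hat_2 = [gamma(0) gamma(2) - gamma(1)^2] / det = [(4.4571)(1.4107) - (0.3179)^2] / 19.76468 = 6.18657056 / 19.76468 = 0.313
So phi_hat = [0.0490, 0.3130].
Therefore phi_hat_1 = 0.0490.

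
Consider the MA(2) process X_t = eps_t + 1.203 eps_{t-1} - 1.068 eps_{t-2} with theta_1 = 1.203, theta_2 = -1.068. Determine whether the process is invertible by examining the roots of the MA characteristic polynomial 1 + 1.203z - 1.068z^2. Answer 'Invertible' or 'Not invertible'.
\text{Not invertible}

The MA(q) characteristic polynomial is P(z) = 1 + 1.203z - 1.068z^2.
Invertibility requires all roots to lie outside the unit circle, i.e. |z| > 1 for every root.
Set 1 + (1.203) z + (-1.068) z^2 = 0, i.e. a z^2 + b z + c = 0 with a = -1.068, b = 1.203, c = 1.
Discriminant D = b^2 - 4ac = (1.203)^2 - 4*(-1.068)*1 = 1.447209 - (-4.272) = 5.719209.
D >= 0, so the roots are real: z = (-b +/- sqrt(D)) / (2a) = (-1.203 +/- 2.391487) / (-2.136).
  z_1 = (-1.203 + 2.391487) / (-2.136) = -0.5564,   |z_1| = 0.5564.
  z_2 = (-1.203 - 2.391487) / (-2.136) = 1.6828,   |z_2| = 1.6828.
Moduli of all roots: 0.5564, 1.6828.
All moduli strictly greater than 1? No.
Verdict: Not invertible.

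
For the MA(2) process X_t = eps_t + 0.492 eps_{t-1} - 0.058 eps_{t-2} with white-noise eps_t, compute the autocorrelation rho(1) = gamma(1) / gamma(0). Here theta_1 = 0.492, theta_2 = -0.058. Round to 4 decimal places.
\rho(1) = 0.3721

For an MA(q) process with theta_0 = 1, the autocovariance is
  gamma(k) = sigma^2 * sum_{i=0..q-k} theta_i * theta_{i+k},
and rho(k) = gamma(k) / gamma(0). Sigma^2 cancels.
  numerator   = (1)*(0.492) + (0.492)*(-0.058) = 0.463464.
  denominator = (1)^2 + (0.492)^2 + (-0.058)^2 = 1.245428.
  rho(1) = 0.463464 / 1.245428 = 0.3721.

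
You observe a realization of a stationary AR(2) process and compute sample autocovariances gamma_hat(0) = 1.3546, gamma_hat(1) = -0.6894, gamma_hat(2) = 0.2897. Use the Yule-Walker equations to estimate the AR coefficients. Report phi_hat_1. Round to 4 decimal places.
\hat\phi_{1} = -0.5399

The Yule-Walker equations for an AR(p) process read, in matrix form,
  Gamma_p phi = r_p,   with   (Gamma_p)_{ij} = gamma(|i - j|),
                       (r_p)_i = gamma(i),   i,j = 1..p.
Substitute the sample gammas (Toeplitz matrix and right-hand side of size 2):
  Gamma_p = [[1.3546, -0.6894], [-0.6894, 1.3546]]
  r_p     = [-0.6894, 0.2897]
Written out:
  1.3546 phi_1 - 0.6894 phi_2 = -0.6894
  -0.6894 phi_1 + 1.3546 phi_2 = 0.2897
Solve by Cramer's rule:
  det = gamma(0)^2 - gamma(1)^2 = (1.3546)^2 - (-0.6894)^2 = 1.83494116 - 0.47527236 = 1.3596688
  phi_hat_1 = [gamma(1) gamma(0) - gamma(1) gamma(2)] / det = [(-0.6894)(1.3546) - (-0.6894)(0.2897)] / 1.3596688 = -0.73414206 / 1.3596688 = -0.5399
  phi_hat_2 = [gamma(0) gamma(2) - gamma(1)^2] / det = [(1.3546)(0.2897) - (-0.6894)^2] / 1.3596688 = -0.08284474 / 1.3596688 = -0.0609
So phi_hat = [-0.5399, -0.0609].
Therefore phi_hat_1 = -0.5399.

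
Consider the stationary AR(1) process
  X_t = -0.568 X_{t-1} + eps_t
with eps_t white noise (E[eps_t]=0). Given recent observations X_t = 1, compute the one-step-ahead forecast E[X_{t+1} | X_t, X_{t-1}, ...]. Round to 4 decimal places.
E[X_{t+1} \mid \mathcal F_t] = -0.5680

For an AR(p) model X_t = c + sum_i phi_i X_{t-i} + eps_t, the
one-step-ahead conditional mean is
  E[X_{t+1} | X_t, ...] = c + sum_i phi_i X_{t+1-i}.
Substitute known values:
  E[X_{t+1} | ...] = (-0.568) * (1)
                   = -0.5680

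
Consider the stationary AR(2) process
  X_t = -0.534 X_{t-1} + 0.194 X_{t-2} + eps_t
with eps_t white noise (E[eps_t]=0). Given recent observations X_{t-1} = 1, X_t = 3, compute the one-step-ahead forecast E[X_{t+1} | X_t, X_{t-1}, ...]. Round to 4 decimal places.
E[X_{t+1} \mid \mathcal F_t] = -1.4080

For an AR(p) model X_t = c + sum_i phi_i X_{t-i} + eps_t, the
one-step-ahead conditional mean is
  E[X_{t+1} | X_t, ...] = c + sum_i phi_i X_{t+1-i}.
Substitute known values:
  E[X_{t+1} | ...] = (-0.534) * (3) + (0.194) * (1)
                   = -1.4080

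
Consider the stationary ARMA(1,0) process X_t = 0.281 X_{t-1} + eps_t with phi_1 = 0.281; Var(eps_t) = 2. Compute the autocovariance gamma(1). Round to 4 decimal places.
\gamma(1) = 0.6102

Multiply the model equation by X_{t-k} and take expectations. With theta_0 = psi_0 = 1 and psi_j the MA(infinity) weights, this gives
  gamma(k) - sum_i phi_i gamma(k-i) = c_k,
  c_k = sigma^2 * sum_{j=k..q} theta_j psi_{j-k}   (c_k = 0 for k > q),
using gamma(-m) = gamma(m).
Pure AR (q = 0): c_0 = sigma^2 = 2, c_k = 0 for k >= 1.
Equations for k = 0 and k = 1 (AR order 1):
  gamma(0) = phi_1 gamma(1) + c_0
  gamma(1) = phi_1 gamma(0) + c_1
Substituting the second into the first: gamma(0) (1 - phi_1^2) = c_0 + phi_1 c_1, so
  gamma(0) = c_0 / (1 - phi_1^2) = 2 / (1 - (0.281)^2) = 2 / 0.921039 = 2.171461.
  gamma(1) = phi_1 gamma(0) = (0.281)(2.171461) = 0.61018.
Therefore gamma(1) = 0.6102 (to 4 decimal places).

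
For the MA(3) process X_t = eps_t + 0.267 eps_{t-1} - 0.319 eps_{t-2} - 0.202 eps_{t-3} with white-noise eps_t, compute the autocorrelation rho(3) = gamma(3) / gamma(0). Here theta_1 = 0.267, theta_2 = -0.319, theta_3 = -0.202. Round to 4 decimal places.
\rho(3) = -0.1664

For an MA(q) process with theta_0 = 1, the autocovariance is
  gamma(k) = sigma^2 * sum_{i=0..q-k} theta_i * theta_{i+k},
and rho(k) = gamma(k) / gamma(0). Sigma^2 cancels.
  numerator   = (1)*(-0.202) = -0.202.
  denominator = (1)^2 + (0.267)^2 + (-0.319)^2 + (-0.202)^2 = 1.213854.
  rho(3) = -0.202 / 1.213854 = -0.1664.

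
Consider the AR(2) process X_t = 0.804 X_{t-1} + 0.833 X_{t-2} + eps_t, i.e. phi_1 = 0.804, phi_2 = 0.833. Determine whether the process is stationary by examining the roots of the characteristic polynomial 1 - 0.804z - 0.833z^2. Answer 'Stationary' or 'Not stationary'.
\text{Not stationary}

The AR(p) characteristic polynomial is P(z) = 1 - 0.804z - 0.833z^2.
Stationarity requires all roots to lie outside the unit circle, i.e. |z| > 1 for every root.
Set 1 + (-0.804) z + (-0.833) z^2 = 0, i.e. a z^2 + b z + c = 0 with a = -0.833, b = -0.804, c = 1.
Discriminant D = b^2 - 4ac = (-0.804)^2 - 4*(-0.833)*1 = 0.646416 - (-3.332) = 3.978416.
D >= 0, so the roots are real: z = (-b +/- sqrt(D)) / (2a) = (0.804 +/- 1.994597) / (-1.666).
  z_1 = (0.804 + 1.994597) / (-1.666) = -1.6798,   |z_1| = 1.6798.
  z_2 = (0.804 - 1.994597) / (-1.666) = 0.7146,   |z_2| = 0.7146.
Moduli of all roots: 1.6798, 0.7146.
All moduli strictly greater than 1? No.
Verdict: Not stationary.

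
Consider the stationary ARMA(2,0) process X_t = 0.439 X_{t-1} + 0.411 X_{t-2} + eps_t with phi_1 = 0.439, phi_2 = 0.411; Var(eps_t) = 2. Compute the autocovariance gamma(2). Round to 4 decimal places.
\gamma(2) = 3.9968

Multiply the model equation by X_{t-k} and take expectations. With theta_0 = psi_0 = 1 and psi_j the MA(infinity) weights, this gives
  gamma(k) - sum_i phi_i gamma(k-i) = c_k,
  c_k = sigma^2 * sum_{j=k..q} theta_j psi_{j-k}   (c_k = 0 for k > q),
using gamma(-m) = gamma(m).
Pure AR (q = 0): c_0 = sigma^2 = 2, c_k = 0 for k >= 1.
Equations for k = 0, 1, 2 (AR order 2, c_2 = 0):
  (E0) gamma(0) = phi_1 gamma(1) + phi_2 gamma(2) + c_0
  (E1) gamma(1) = phi_1 gamma(0) + phi_2 gamma(1) + c_1
  (E2) gamma(2) = phi_1 gamma(1) + phi_2 gamma(0)
From (E1): gamma(1) = A gamma(0) + B with
  A = phi_1 / (1 - phi_2) = 0.439 / 0.589 = 0.745331,   B = c_1 / (1 - phi_2) = 0 / 0.589 = 0.
Insert (E2) into (E0): gamma(0) (1 - phi_2^2) = phi_1 (1 + phi_2) gamma(1) + c_0.
  phi_1 (1 + phi_2) = (0.439)(1.411) = 0.619429,   1 - phi_2^2 = 0.831079.
Replace gamma(1) by A gamma(0) + B and collect gamma(0):
  gamma(0) [0.831079 - (0.619429)(0.745331)] = c_0 = 2
  gamma(0) * 0.369399 = 2
  gamma(0) = 2 / 0.369399 = 5.414195.
  gamma(1) = A gamma(0) = (0.745331)(5.414195) = 4.035368.
  gamma(2) = phi_1 gamma(1) + phi_2 gamma(0) = (0.439)(4.035368) + (0.411)(5.414195) = 3.996761.
Therefore gamma(2) = 3.9968 (to 4 decimal places).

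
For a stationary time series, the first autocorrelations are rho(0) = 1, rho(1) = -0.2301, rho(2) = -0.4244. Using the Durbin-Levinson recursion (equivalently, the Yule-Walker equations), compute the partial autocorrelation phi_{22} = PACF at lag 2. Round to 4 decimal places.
\phi_{22} = -0.5040

The PACF at lag k is phi_{kk}, the last component of the solution
to the Yule-Walker system G_k phi = r_k where
  (G_k)_{ij} = rho(|i - j|), (r_k)_i = rho(i), i,j = 1..k.
Equivalently, Durbin-Levinson gives phi_{kk} iteratively:
  phi_{11} = rho(1)
  phi_{kk} = [rho(k) - sum_{j=1..k-1} phi_{k-1,j} rho(k-j)]
            / [1 - sum_{j=1..k-1} phi_{k-1,j} rho(j)],
  phi_{k,j} = phi_{k-1,j} - phi_{kk} phi_{k-1,k-j},  j = 1..k-1.
Step k = 1:
  phi_11 = rho(1) = -0.2301.
Step k = 2:
  phi_22 = [rho(2) - phi_11 rho(1)] / [1 - phi_11 rho(1)] = [-0.4244 - (-0.2301)(-0.2301)] / [1 - (-0.2301)(-0.2301)]
         = -0.47734601 / 0.94705399 = -0.504.
Therefore phi_{22} = -0.5040.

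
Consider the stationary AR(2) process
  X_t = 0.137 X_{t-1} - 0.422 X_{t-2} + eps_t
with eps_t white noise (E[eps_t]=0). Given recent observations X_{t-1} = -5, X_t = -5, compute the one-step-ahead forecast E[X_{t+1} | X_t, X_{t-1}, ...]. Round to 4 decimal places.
E[X_{t+1} \mid \mathcal F_t] = 1.4250

For an AR(p) model X_t = c + sum_i phi_i X_{t-i} + eps_t, the
one-step-ahead conditional mean is
  E[X_{t+1} | X_t, ...] = c + sum_i phi_i X_{t+1-i}.
Substitute known values:
  E[X_{t+1} | ...] = (0.137) * (-5) + (-0.422) * (-5)
                   = 1.4250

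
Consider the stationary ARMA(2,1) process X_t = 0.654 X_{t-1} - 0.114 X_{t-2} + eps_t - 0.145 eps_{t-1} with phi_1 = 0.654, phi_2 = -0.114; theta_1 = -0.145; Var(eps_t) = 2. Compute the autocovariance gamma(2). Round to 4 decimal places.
\gamma(2) = 0.5399

Multiply the model equation by X_{t-k} and take expectations. With theta_0 = psi_0 = 1 and psi_j the MA(infinity) weights, this gives
  gamma(k) - sum_i phi_i gamma(k-i) = c_k,
  c_k = sigma^2 * sum_{j=k..q} theta_j psi_{j-k}   (c_k = 0 for k > q),
using gamma(-m) = gamma(m).
psi-weights needed (psi_j = theta_j + sum_i phi_i psi_{j-i}):
  psi_1 = theta_1 + phi_1 = -0.145 + (0.654) = 0.509
Right-hand sides:
  c_0 = sigma^2 (1 + theta_1 psi_1) = 2 * (1 + (-0.145)(0.509)) = 2 * 0.926195 = 1.85239
  c_1 = sigma^2 theta_1 = 2 * (-0.145) = -0.29
  c_2 = 0
Equations for k = 0, 1, 2 (AR order 2, c_2 = 0):
  (E0) gamma(0) = phi_1 gamma(1) + phi_2 gamma(2) + c_0
  (E1) gamma(1) = phi_1 gamma(0) + phi_2 gamma(1) + c_1
  (E2) gamma(2) = phi_1 gamma(1) + phi_2 gamma(0)
From (E1): gamma(1) = A gamma(0) + B with
  A = phi_1 / (1 - phi_2) = 0.654 / 1.114 = 0.587074,   B = c_1 / (1 - phi_2) = -0.29 / 1.114 = -0.260323.
Insert (E2) into (E0): gamma(0) (1 - phi_2^2) = phi_1 (1 + phi_2) gamma(1) + c_0.
  phi_1 (1 + phi_2) = (0.654)(0.886) = 0.579444,   1 - phi_2^2 = 0.987004.
Replace gamma(1) by A gamma(0) + B and collect gamma(0):
  gamma(0) [0.987004 - (0.579444)(0.587074)] = (0.579444)(-0.260323) + 1.85239
  gamma(0) * 0.646828 = 1.701547
  gamma(0) = 1.701547 / 0.646828 = 2.630604.
  gamma(1) = A gamma(0) + B = (0.587074)(2.630604) + (-0.260323) = 1.284035.
  gamma(2) = phi_1 gamma(1) + phi_2 gamma(0) = (0.654)(1.284035) + (-0.114)(2.630604) = 0.53987.
Therefore gamma(2) = 0.5399 (to 4 decimal places).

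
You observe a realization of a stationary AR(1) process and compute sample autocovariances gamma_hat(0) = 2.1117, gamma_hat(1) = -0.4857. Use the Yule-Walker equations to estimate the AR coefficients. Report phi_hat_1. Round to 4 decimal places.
\hat\phi_{1} = -0.2300

The Yule-Walker equations for an AR(p) process read, in matrix form,
  Gamma_p phi = r_p,   with   (Gamma_p)_{ij} = gamma(|i - j|),
                       (r_p)_i = gamma(i),   i,j = 1..p.
Substitute the sample gammas (Toeplitz matrix and right-hand side of size 1):
  Gamma_p = [[2.1117]]
  r_p     = [-0.4857]
With p = 1 this is the single equation gamma(0) phi_1 = gamma(1):
  phi_hat_1 = gamma(1) / gamma(0) = -0.4857 / 2.1117 = -0.2300.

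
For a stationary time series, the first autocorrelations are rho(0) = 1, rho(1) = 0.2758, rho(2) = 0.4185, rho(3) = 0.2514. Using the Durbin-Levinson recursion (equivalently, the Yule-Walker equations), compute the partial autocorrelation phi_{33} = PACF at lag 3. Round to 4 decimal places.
\phi_{33} = 0.0960

The PACF at lag k is phi_{kk}, the last component of the solution
to the Yule-Walker system G_k phi = r_k where
  (G_k)_{ij} = rho(|i - j|), (r_k)_i = rho(i), i,j = 1..k.
Equivalently, Durbin-Levinson gives phi_{kk} iteratively:
  phi_{11} = rho(1)
  phi_{kk} = [rho(k) - sum_{j=1..k-1} phi_{k-1,j} rho(k-j)]
            / [1 - sum_{j=1..k-1} phi_{k-1,j} rho(j)],
  phi_{k,j} = phi_{k-1,j} - phi_{kk} phi_{k-1,k-j},  j = 1..k-1.
Step k = 1:
  phi_11 = rho(1) = 0.2758.
Step k = 2:
  phi_22 = [rho(2) - phi_11 rho(1)] / [1 - phi_11 rho(1)] = [0.4185 - (0.2758)(0.2758)] / [1 - (0.2758)(0.2758)]
         = 0.34243436 / 0.92393436 = 0.370626.
  Update: phi_21 = phi_11 - phi_22 phi_11 = 0.2758 - (0.370626)(0.2758) = 0.173581.
Step k = 3:
  phi_33 = [rho(3) - phi_21 rho(2) - phi_22 rho(1)] / [1 - phi_21 rho(1) - phi_22 rho(2)]
    numerator   = 0.2514 - (0.173581)(0.4185) - (0.370626)(0.2758) = 0.07653751
    denominator = 1 - (0.173581)(0.2758) - (0.370626)(0.4185) = 0.79701919
  phi_33 = 0.07653751 / 0.79701919 = 0.096.
Therefore phi_{33} = 0.0960.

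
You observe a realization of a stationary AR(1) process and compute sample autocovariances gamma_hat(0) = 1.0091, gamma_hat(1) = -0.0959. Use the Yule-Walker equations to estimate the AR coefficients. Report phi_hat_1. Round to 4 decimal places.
\hat\phi_{1} = -0.0950

The Yule-Walker equations for an AR(p) process read, in matrix form,
  Gamma_p phi = r_p,   with   (Gamma_p)_{ij} = gamma(|i - j|),
                       (r_p)_i = gamma(i),   i,j = 1..p.
Substitute the sample gammas (Toeplitz matrix and right-hand side of size 1):
  Gamma_p = [[1.0091]]
  r_p     = [-0.0959]
With p = 1 this is the single equation gamma(0) phi_1 = gamma(1):
  phi_hat_1 = gamma(1) / gamma(0) = -0.0959 / 1.0091 = -0.0950.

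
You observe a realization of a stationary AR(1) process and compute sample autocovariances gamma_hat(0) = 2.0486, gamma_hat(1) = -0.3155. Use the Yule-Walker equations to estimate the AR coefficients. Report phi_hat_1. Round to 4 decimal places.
\hat\phi_{1} = -0.1540

The Yule-Walker equations for an AR(p) process read, in matrix form,
  Gamma_p phi = r_p,   with   (Gamma_p)_{ij} = gamma(|i - j|),
                       (r_p)_i = gamma(i),   i,j = 1..p.
Substitute the sample gammas (Toeplitz matrix and right-hand side of size 1):
  Gamma_p = [[2.0486]]
  r_p     = [-0.3155]
With p = 1 this is the single equation gamma(0) phi_1 = gamma(1):
  phi_hat_1 = gamma(1) / gamma(0) = -0.3155 / 2.0486 = -0.1540.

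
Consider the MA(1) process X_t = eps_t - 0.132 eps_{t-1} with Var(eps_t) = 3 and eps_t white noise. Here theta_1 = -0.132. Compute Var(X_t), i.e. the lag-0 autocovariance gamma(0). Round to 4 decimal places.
\gamma(0) = 3.0523

For an MA(q) process X_t = eps_t + sum_i theta_i eps_{t-i} with
Var(eps_t) = sigma^2, the variance is
  gamma(0) = sigma^2 * (1 + sum_i theta_i^2).
  sum_i theta_i^2 = (-0.132)^2 = 0.017424.
  gamma(0) = 3 * (1 + 0.017424) = 3 * 1.017424 = 3.052272, which rounds to 3.0523.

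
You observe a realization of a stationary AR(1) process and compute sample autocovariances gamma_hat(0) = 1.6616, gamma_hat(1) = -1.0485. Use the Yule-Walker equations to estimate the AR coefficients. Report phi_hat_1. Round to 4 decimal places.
\hat\phi_{1} = -0.6310

The Yule-Walker equations for an AR(p) process read, in matrix form,
  Gamma_p phi = r_p,   with   (Gamma_p)_{ij} = gamma(|i - j|),
                       (r_p)_i = gamma(i),   i,j = 1..p.
Substitute the sample gammas (Toeplitz matrix and right-hand side of size 1):
  Gamma_p = [[1.6616]]
  r_p     = [-1.0485]
With p = 1 this is the single equation gamma(0) phi_1 = gamma(1):
  phi_hat_1 = gamma(1) / gamma(0) = -1.0485 / 1.6616 = -0.6310.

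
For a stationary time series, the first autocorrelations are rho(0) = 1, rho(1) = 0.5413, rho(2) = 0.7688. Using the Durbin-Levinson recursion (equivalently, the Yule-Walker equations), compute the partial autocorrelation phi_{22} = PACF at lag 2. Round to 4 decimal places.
\phi_{22} = 0.6730

The PACF at lag k is phi_{kk}, the last component of the solution
to the Yule-Walker system G_k phi = r_k where
  (G_k)_{ij} = rho(|i - j|), (r_k)_i = rho(i), i,j = 1..k.
Equivalently, Durbin-Levinson gives phi_{kk} iteratively:
  phi_{11} = rho(1)
  phi_{kk} = [rho(k) - sum_{j=1..k-1} phi_{k-1,j} rho(k-j)]
            / [1 - sum_{j=1..k-1} phi_{k-1,j} rho(j)],
  phi_{k,j} = phi_{k-1,j} - phi_{kk} phi_{k-1,k-j},  j = 1..k-1.
Step k = 1:
  phi_11 = rho(1) = 0.5413.
Step k = 2:
  phi_22 = [rho(2) - phi_11 rho(1)] / [1 - phi_11 rho(1)] = [0.7688 - (0.5413)(0.5413)] / [1 - (0.5413)(0.5413)]
         = 0.47579431 / 0.70699431 = 0.673.
Therefore phi_{22} = 0.6730.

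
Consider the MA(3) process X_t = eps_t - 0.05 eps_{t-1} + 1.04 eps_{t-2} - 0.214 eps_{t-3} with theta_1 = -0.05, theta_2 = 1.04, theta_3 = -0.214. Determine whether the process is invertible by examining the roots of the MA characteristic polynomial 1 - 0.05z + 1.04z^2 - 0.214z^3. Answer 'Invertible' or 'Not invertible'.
\text{Not invertible}

The MA(q) characteristic polynomial is P(z) = 1 - 0.05z + 1.04z^2 - 0.214z^3.
Invertibility requires all roots to lie outside the unit circle, i.e. |z| > 1 for every root.
Degree 3: look for a simple real root z0 first, then factor out (1 - z/z0) and solve the remaining quadratic.
Testing z0 = 5: P(5) = 1 + (-0.05)(5) + (1.04)(5)^2 + (-0.214)(5)^3
  = 1 + (-0.25) + (26) + (-26.75) = 0.  So z_0 = 5 is a root, |z_0| = 5.
Divide out the factor (1 - 0.2 z) = (1 - z/z0) (since 1/z0 = 0.2):
  P(z) = (1 - 0.2 z)(1 + (0.15) z + (1.07) z^2)
  [check: z-coef 0.15 - (0.2) = -0.05; z^2-coef 1.07 - (0.2)(0.15) = 1.04; z^3-coef -(0.2)(1.07) = -0.214.]
Remaining roots from the quadratic factor 1 + (0.15) z + (1.07) z^2:
  Set 1 + (0.15) z + (1.07) z^2 = 0, i.e. a z^2 + b z + c = 0 with a = 1.07, b = 0.15, c = 1.
  Discriminant D = b^2 - 4ac = (0.15)^2 - 4*(1.07)*1 = 0.0225 - (4.28) = -4.2575.
  D < 0, so the roots are the complex-conjugate pair z = (-b +/- i sqrt(-D)) / (2a) = -0.0701 +/- 0.9642i.
  For a conjugate pair |z|^2 = z * conj(z) = (product of roots) = c/a = 1/(1.07) = 0.934579, so |z| = sqrt(0.934579) = 0.9667 for both roots.
Moduli of all roots: 5.0000, 0.9667, 0.9667.
All moduli strictly greater than 1? No.
Verdict: Not invertible.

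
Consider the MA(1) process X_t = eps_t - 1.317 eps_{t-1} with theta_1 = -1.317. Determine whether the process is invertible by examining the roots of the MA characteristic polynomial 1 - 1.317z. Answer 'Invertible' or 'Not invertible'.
\text{Not invertible}

The MA(q) characteristic polynomial is P(z) = 1 - 1.317z.
Invertibility requires all roots to lie outside the unit circle, i.e. |z| > 1 for every root.
This is linear in z: 1 + (-1.317) z = 0  =>  z = -1/(-1.317) = 0.759301,  |z| = 0.759301.
Moduli of all roots: 0.7593.
All moduli strictly greater than 1? No.
Verdict: Not invertible.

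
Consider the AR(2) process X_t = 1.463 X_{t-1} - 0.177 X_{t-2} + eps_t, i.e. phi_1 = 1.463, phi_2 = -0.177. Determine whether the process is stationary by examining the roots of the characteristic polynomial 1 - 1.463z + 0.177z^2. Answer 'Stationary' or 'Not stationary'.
\text{Not stationary}

The AR(p) characteristic polynomial is P(z) = 1 - 1.463z + 0.177z^2.
Stationarity requires all roots to lie outside the unit circle, i.e. |z| > 1 for every root.
Set 1 + (-1.463) z + (0.177) z^2 = 0, i.e. a z^2 + b z + c = 0 with a = 0.177, b = -1.463, c = 1.
Discriminant D = b^2 - 4ac = (-1.463)^2 - 4*(0.177)*1 = 2.140369 - (0.708) = 1.432369.
D >= 0, so the roots are real: z = (-b +/- sqrt(D)) / (2a) = (1.463 +/- 1.196816) / (0.354).
  z_1 = (1.463 + 1.196816) / (0.354) = 7.5136,   |z_1| = 7.5136.
  z_2 = (1.463 - 1.196816) / (0.354) = 0.7519,   |z_2| = 0.7519.
Moduli of all roots: 7.5136, 0.7519.
All moduli strictly greater than 1? No.
Verdict: Not stationary.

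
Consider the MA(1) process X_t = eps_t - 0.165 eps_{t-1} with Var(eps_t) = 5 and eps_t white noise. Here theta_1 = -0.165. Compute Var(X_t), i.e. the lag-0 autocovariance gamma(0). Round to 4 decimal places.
\gamma(0) = 5.1361

For an MA(q) process X_t = eps_t + sum_i theta_i eps_{t-i} with
Var(eps_t) = sigma^2, the variance is
  gamma(0) = sigma^2 * (1 + sum_i theta_i^2).
  sum_i theta_i^2 = (-0.165)^2 = 0.027225.
  gamma(0) = 5 * (1 + 0.027225) = 5 * 1.027225 = 5.136125, which rounds to 5.1361.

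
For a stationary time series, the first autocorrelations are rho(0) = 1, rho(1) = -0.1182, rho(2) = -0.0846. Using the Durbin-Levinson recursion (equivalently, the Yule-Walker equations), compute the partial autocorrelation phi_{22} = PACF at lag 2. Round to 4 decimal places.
\phi_{22} = -0.1000

The PACF at lag k is phi_{kk}, the last component of the solution
to the Yule-Walker system G_k phi = r_k where
  (G_k)_{ij} = rho(|i - j|), (r_k)_i = rho(i), i,j = 1..k.
Equivalently, Durbin-Levinson gives phi_{kk} iteratively:
  phi_{11} = rho(1)
  phi_{kk} = [rho(k) - sum_{j=1..k-1} phi_{k-1,j} rho(k-j)]
            / [1 - sum_{j=1..k-1} phi_{k-1,j} rho(j)],
  phi_{k,j} = phi_{k-1,j} - phi_{kk} phi_{k-1,k-j},  j = 1..k-1.
Step k = 1:
  phi_11 = rho(1) = -0.1182.
Step k = 2:
  phi_22 = [rho(2) - phi_11 rho(1)] / [1 - phi_11 rho(1)] = [-0.0846 - (-0.1182)(-0.1182)] / [1 - (-0.1182)(-0.1182)]
         = -0.09857124 / 0.98602876 = -0.1.
Therefore phi_{22} = -0.1000.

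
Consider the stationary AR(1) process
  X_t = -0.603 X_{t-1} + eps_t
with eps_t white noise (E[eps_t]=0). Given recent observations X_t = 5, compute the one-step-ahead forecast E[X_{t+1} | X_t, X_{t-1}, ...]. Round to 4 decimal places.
E[X_{t+1} \mid \mathcal F_t] = -3.0150

For an AR(p) model X_t = c + sum_i phi_i X_{t-i} + eps_t, the
one-step-ahead conditional mean is
  E[X_{t+1} | X_t, ...] = c + sum_i phi_i X_{t+1-i}.
Substitute known values:
  E[X_{t+1} | ...] = (-0.603) * (5)
                   = -3.0150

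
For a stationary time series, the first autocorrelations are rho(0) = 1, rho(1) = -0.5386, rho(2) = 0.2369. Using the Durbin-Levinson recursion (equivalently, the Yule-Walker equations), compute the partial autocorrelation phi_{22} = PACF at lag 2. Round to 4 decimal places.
\phi_{22} = -0.0749

The PACF at lag k is phi_{kk}, the last component of the solution
to the Yule-Walker system G_k phi = r_k where
  (G_k)_{ij} = rho(|i - j|), (r_k)_i = rho(i), i,j = 1..k.
Equivalently, Durbin-Levinson gives phi_{kk} iteratively:
  phi_{11} = rho(1)
  phi_{kk} = [rho(k) - sum_{j=1..k-1} phi_{k-1,j} rho(k-j)]
            / [1 - sum_{j=1..k-1} phi_{k-1,j} rho(j)],
  phi_{k,j} = phi_{k-1,j} - phi_{kk} phi_{k-1,k-j},  j = 1..k-1.
Step k = 1:
  phi_11 = rho(1) = -0.5386.
Step k = 2:
  phi_22 = [rho(2) - phi_11 rho(1)] / [1 - phi_11 rho(1)] = [0.2369 - (-0.5386)(-0.5386)] / [1 - (-0.5386)(-0.5386)]
         = -0.05318996 / 0.70991004 = -0.0749.
Therefore phi_{22} = -0.0749.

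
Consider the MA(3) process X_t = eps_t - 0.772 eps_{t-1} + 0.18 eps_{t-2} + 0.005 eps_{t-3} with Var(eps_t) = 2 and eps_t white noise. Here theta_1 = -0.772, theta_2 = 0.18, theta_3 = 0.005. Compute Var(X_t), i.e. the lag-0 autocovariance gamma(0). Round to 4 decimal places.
\gamma(0) = 3.2568

For an MA(q) process X_t = eps_t + sum_i theta_i eps_{t-i} with
Var(eps_t) = sigma^2, the variance is
  gamma(0) = sigma^2 * (1 + sum_i theta_i^2).
  sum_i theta_i^2 = (-0.772)^2 + (0.18)^2 + (0.005)^2 = 0.595984 + 0.0324 + 0.000025 = 0.628409.
  gamma(0) = 2 * (1 + 0.628409) = 2 * 1.628409 = 3.256818, which rounds to 3.2568.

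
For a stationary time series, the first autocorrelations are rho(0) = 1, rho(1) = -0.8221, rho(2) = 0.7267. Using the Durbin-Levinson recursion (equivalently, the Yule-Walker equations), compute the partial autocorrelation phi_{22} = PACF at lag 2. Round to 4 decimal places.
\phi_{22} = 0.1569

The PACF at lag k is phi_{kk}, the last component of the solution
to the Yule-Walker system G_k phi = r_k where
  (G_k)_{ij} = rho(|i - j|), (r_k)_i = rho(i), i,j = 1..k.
Equivalently, Durbin-Levinson gives phi_{kk} iteratively:
  phi_{11} = rho(1)
  phi_{kk} = [rho(k) - sum_{j=1..k-1} phi_{k-1,j} rho(k-j)]
            / [1 - sum_{j=1..k-1} phi_{k-1,j} rho(j)],
  phi_{k,j} = phi_{k-1,j} - phi_{kk} phi_{k-1,k-j},  j = 1..k-1.
Step k = 1:
  phi_11 = rho(1) = -0.8221.
Step k = 2:
  phi_22 = [rho(2) - phi_11 rho(1)] / [1 - phi_11 rho(1)] = [0.7267 - (-0.8221)(-0.8221)] / [1 - (-0.8221)(-0.8221)]
         = 0.05085159 / 0.32415159 = 0.1569.
Therefore phi_{22} = 0.1569.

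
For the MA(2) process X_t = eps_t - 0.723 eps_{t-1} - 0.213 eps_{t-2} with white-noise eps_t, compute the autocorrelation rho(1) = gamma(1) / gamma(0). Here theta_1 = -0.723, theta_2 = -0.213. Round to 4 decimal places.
\rho(1) = -0.3629

For an MA(q) process with theta_0 = 1, the autocovariance is
  gamma(k) = sigma^2 * sum_{i=0..q-k} theta_i * theta_{i+k},
and rho(k) = gamma(k) / gamma(0). Sigma^2 cancels.
  numerator   = (1)*(-0.723) + (-0.723)*(-0.213) = -0.569001.
  denominator = (1)^2 + (-0.723)^2 + (-0.213)^2 = 1.568098.
  rho(1) = -0.569001 / 1.568098 = -0.3629.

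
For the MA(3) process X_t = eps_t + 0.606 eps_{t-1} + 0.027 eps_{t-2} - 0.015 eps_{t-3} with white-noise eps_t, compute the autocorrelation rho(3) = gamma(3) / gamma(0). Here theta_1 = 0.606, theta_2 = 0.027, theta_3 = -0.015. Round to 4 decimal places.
\rho(3) = -0.0110

For an MA(q) process with theta_0 = 1, the autocovariance is
  gamma(k) = sigma^2 * sum_{i=0..q-k} theta_i * theta_{i+k},
and rho(k) = gamma(k) / gamma(0). Sigma^2 cancels.
  numerator   = (1)*(-0.015) = -0.015.
  denominator = (1)^2 + (0.606)^2 + (0.027)^2 + (-0.015)^2 = 1.36819.
  rho(3) = -0.015 / 1.36819 = -0.0110.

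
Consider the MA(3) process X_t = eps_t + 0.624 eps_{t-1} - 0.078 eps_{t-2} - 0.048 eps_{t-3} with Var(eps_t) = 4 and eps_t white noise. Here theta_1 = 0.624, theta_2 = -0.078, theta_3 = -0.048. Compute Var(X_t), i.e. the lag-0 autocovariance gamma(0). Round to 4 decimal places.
\gamma(0) = 5.5911

For an MA(q) process X_t = eps_t + sum_i theta_i eps_{t-i} with
Var(eps_t) = sigma^2, the variance is
  gamma(0) = sigma^2 * (1 + sum_i theta_i^2).
  sum_i theta_i^2 = (0.624)^2 + (-0.078)^2 + (-0.048)^2 = 0.389376 + 0.006084 + 0.002304 = 0.397764.
  gamma(0) = 4 * (1 + 0.397764) = 4 * 1.397764 = 5.591056, which rounds to 5.5911.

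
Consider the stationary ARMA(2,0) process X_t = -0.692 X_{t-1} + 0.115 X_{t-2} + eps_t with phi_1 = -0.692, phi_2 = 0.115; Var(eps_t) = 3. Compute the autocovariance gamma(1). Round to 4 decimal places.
\gamma(1) = -6.1174

Multiply the model equation by X_{t-k} and take expectations. With theta_0 = psi_0 = 1 and psi_j the MA(infinity) weights, this gives
  gamma(k) - sum_i phi_i gamma(k-i) = c_k,
  c_k = sigma^2 * sum_{j=k..q} theta_j psi_{j-k}   (c_k = 0 for k > q),
using gamma(-m) = gamma(m).
Pure AR (q = 0): c_0 = sigma^2 = 3, c_k = 0 for k >= 1.
Equations for k = 0, 1, 2 (AR order 2, c_2 = 0):
  (E0) gamma(0) = phi_1 gamma(1) + phi_2 gamma(2) + c_0
  (E1) gamma(1) = phi_1 gamma(0) + phi_2 gamma(1) + c_1
  (E2) gamma(2) = phi_1 gamma(1) + phi_2 gamma(0)
From (E1): gamma(1) = A gamma(0) + B with
  A = phi_1 / (1 - phi_2) = -0.692 / 0.885 = -0.781921,   B = c_1 / (1 - phi_2) = 0 / 0.885 = 0.
Insert (E2) into (E0): gamma(0) (1 - phi_2^2) = phi_1 (1 + phi_2) gamma(1) + c_0.
  phi_1 (1 + phi_2) = (-0.692)(1.115) = -0.77158,   1 - phi_2^2 = 0.986775.
Replace gamma(1) by A gamma(0) + B and collect gamma(0):
  gamma(0) [0.986775 - (-0.77158)(-0.781921)] = c_0 = 3
  gamma(0) * 0.38346 = 3
  gamma(0) = 3 / 0.38346 = 7.823492.
  gamma(1) = A gamma(0) = (-0.781921)(7.823492) = -6.117352.
Therefore gamma(1) = -6.1174 (to 4 decimal places).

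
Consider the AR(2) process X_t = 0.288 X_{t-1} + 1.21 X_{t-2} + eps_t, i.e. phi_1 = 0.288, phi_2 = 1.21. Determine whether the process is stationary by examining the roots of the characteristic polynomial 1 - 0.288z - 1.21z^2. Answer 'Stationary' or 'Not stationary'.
\text{Not stationary}

The AR(p) characteristic polynomial is P(z) = 1 - 0.288z - 1.21z^2.
Stationarity requires all roots to lie outside the unit circle, i.e. |z| > 1 for every root.
Set 1 + (-0.288) z + (-1.21) z^2 = 0, i.e. a z^2 + b z + c = 0 with a = -1.21, b = -0.288, c = 1.
Discriminant D = b^2 - 4ac = (-0.288)^2 - 4*(-1.21)*1 = 0.082944 - (-4.84) = 4.922944.
D >= 0, so the roots are real: z = (-b +/- sqrt(D)) / (2a) = (0.288 +/- 2.218771) / (-2.42).
  z_1 = (0.288 + 2.218771) / (-2.42) = -1.0359,   |z_1| = 1.0359.
  z_2 = (0.288 - 2.218771) / (-2.42) = 0.7978,   |z_2| = 0.7978.
Moduli of all roots: 1.0359, 0.7978.
All moduli strictly greater than 1? No.
Verdict: Not stationary.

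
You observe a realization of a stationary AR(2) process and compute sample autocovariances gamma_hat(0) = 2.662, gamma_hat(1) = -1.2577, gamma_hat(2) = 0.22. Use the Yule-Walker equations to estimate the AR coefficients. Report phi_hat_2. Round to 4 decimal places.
\hat\phi_{2} = -0.1810

The Yule-Walker equations for an AR(p) process read, in matrix form,
  Gamma_p phi = r_p,   with   (Gamma_p)_{ij} = gamma(|i - j|),
                       (r_p)_i = gamma(i),   i,j = 1..p.
Substitute the sample gammas (Toeplitz matrix and right-hand side of size 2):
  Gamma_p = [[2.662, -1.2577], [-1.2577, 2.662]]
  r_p     = [-1.2577, 0.22]
Written out:
  2.662 phi_1 - 1.2577 phi_2 = -1.2577
  -1.2577 phi_1 + 2.662 phi_2 = 0.22
Solve by Cramer's rule:
  det = gamma(0)^2 - gamma(1)^2 = (2.662)^2 - (-1.2577)^2 = 7.086244 - 1.58180929 = 5.50443471
  phi_hat_1 = [gamma(1) gamma(0) - gamma(1) gamma(2)] / det = [(-1.2577)(2.662) - (-1.2577)(0.22)] / 5.50443471 = -3.0713034 / 5.50443471 = -0.558
  phi_hat_2 = [gamma(0) gamma(2) - gamma(1)^2] / det = [(2.662)(0.22) - (-1.2577)^2] / 5.50443471 = -0.99616929 / 5.50443471 = -0.181
So phi_hat = [-0.5580, -0.1810].
Therefore phi_hat_2 = -0.1810.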